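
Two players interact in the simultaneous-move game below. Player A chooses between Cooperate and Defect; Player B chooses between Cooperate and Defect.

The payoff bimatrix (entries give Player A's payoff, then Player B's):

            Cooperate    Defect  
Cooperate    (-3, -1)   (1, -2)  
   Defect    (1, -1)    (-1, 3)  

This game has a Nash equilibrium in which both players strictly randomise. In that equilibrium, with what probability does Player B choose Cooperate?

Let y be the probability that Player B plays Cooperate. In a completely mixed equilibrium, Player A must be indifferent between Cooperate and Defect.
Player A's expected payoff from Cooperate is −3y + (1−y); from Defect it is y − (1−y).
Setting these equal: −4y + 1 = 2y − 1, so y = 1/3.

1/3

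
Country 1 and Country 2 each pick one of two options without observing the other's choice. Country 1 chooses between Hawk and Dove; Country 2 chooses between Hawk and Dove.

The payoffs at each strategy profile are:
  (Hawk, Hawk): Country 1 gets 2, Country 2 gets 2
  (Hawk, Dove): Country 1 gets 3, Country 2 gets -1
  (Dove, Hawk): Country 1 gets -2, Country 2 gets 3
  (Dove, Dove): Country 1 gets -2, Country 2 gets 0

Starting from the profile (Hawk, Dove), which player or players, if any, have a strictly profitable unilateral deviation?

Country 2

Country 1 at (Hawk, Dove) earns 3; deviating to Dove yields -2 — not better.
Country 2 earns -1; deviating to Hawk yields 2 — a strict improvement.
Only Country 2 has a strictly profitable deviation.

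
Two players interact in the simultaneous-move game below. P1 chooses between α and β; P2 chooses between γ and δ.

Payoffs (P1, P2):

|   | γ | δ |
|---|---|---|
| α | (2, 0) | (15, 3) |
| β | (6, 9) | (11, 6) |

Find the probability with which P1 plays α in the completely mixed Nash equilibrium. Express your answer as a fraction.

Let r be the probability that P1 plays α. In a completely mixed equilibrium, P2 must be indifferent between γ and δ.
P2's expected payoff from γ is 9(1−r); from δ it is 3r + 6(1−r).
Setting these equal: −9r + 9 = −3r + 6, so r = 1/2.

1/2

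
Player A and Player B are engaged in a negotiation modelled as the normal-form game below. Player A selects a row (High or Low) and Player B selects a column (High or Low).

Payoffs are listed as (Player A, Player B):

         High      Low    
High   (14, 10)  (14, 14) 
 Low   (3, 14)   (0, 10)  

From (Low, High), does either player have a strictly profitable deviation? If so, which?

Player A at (Low, High) earns 3; deviating to High yields 14 — a strict improvement.
Player B earns 14; deviating to Low yields 10 — not better.
Only Player A has a strictly profitable deviation.

Player A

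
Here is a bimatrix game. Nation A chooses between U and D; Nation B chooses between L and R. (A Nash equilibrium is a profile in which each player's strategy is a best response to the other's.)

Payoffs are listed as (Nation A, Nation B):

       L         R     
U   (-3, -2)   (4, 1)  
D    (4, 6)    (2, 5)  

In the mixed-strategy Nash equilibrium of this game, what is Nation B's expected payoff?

4

First find x, the probability Nation A plays U, from Nation B's indifference between L and R: −2x + 6(1−x) = x + 5(1−x), giving x = 1/4.
Since Nation B is indifferent in equilibrium, Nation B's expected payoff equals the payoff from either column against (1/4, 3/4). Using L: −2(1/4) + 6(3/4) = 4.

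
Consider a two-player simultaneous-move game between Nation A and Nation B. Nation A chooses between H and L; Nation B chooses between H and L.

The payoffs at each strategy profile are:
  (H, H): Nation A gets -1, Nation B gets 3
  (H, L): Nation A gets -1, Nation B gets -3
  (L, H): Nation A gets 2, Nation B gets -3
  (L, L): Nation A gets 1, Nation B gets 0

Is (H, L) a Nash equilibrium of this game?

At (H, L), Nation A earns -1; switching to L would give 1, so Nation A would deviate.
Nation B earns -3; switching to H would give 3, so Nation B would deviate.
Since at least one player can profitably deviate, this is not a Nash equilibrium.

No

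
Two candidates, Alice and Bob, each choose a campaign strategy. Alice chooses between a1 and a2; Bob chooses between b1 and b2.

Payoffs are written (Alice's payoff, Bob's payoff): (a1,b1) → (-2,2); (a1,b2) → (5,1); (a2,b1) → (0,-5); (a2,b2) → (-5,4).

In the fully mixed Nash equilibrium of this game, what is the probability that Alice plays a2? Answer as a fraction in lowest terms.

Let r be the probability that Alice plays a1. In a completely mixed equilibrium, Bob must be indifferent between b1 and b2.
Bob's expected payoff from b1 is 2r − 5(1−r); from b2 it is r + 4(1−r).
Setting these equal: 7r − 5 = −3r + 4, so r = 9/10.
Therefore Alice plays a2 with probability 1 − 9/10 = 1/10.

1/10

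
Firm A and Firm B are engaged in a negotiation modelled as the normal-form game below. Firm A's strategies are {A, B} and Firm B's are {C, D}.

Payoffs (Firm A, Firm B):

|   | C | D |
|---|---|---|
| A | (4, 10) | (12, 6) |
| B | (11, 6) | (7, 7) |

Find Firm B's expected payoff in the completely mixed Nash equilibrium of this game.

34/5

First find p, the probability Firm A plays A, from Firm B's indifference between C and D: 10p + 6(1−p) = 6p + 7(1−p), giving p = 1/5.
Since Firm B is indifferent in equilibrium, Firm B's expected payoff equals the payoff from either column against (1/5, 4/5). Using C: 10(1/5) + 6(4/5) = 34/5.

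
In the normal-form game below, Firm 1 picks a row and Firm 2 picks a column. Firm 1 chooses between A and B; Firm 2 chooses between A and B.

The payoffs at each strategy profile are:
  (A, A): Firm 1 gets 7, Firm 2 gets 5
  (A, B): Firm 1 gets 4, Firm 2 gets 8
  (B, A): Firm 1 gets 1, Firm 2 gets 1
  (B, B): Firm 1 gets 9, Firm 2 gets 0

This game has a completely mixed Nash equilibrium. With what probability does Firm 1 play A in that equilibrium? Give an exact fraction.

Let x be the probability that Firm 1 plays A. In a completely mixed equilibrium, Firm 2 must be indifferent between A and B.
Firm 2's expected payoff from A is 5x + (1−x); from B it is 8x.
Setting these equal: 4x + 1 = 8x, so x = 1/4.

1/4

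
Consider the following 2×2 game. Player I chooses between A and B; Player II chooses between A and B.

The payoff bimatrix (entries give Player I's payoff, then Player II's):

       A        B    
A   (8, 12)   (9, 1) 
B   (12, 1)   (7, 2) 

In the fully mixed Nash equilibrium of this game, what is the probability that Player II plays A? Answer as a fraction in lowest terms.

Let c be the probability that Player II plays A. In a completely mixed equilibrium, Player I must be indifferent between A and B.
Player I's expected payoff from A is 8c + 9(1−c); from B it is 12c + 7(1−c).
Setting these equal: −c + 9 = 5c + 7, so c = 1/3.

1/3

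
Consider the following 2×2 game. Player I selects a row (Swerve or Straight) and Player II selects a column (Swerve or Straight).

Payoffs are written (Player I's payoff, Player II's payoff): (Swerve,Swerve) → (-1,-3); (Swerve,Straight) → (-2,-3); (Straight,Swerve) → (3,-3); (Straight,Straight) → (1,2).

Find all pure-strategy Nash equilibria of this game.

(Straight, Straight)

(Swerve, Swerve): Player I prefers Straight (3 > -1) — not an equilibrium.
(Swerve, Straight): Player I prefers Straight (1 > -2) — not an equilibrium.
(Straight, Swerve): Player II prefers Straight (2 > -3) — not an equilibrium.
(Straight, Straight): Player I gets 1 ≥ -2 from Swerve, and Player II gets 2 ≥ -3 from Swerve — Nash equilibrium.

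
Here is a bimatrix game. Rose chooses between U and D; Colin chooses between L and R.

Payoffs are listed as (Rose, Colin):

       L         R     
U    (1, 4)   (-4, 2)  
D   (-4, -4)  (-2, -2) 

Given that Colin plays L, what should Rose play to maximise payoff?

Against L, Rose earns 1 from U and -4 from D.
So U is the best response.

U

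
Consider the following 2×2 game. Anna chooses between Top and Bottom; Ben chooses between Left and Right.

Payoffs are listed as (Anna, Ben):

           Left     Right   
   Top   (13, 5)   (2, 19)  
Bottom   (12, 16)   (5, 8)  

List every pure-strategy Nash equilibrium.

(Top, Left): Ben prefers Right (19 > 5) — not an equilibrium.
(Top, Right): Anna prefers Bottom (5 > 2) — not an equilibrium.
(Bottom, Left): Anna prefers Top (13 > 12) — not an equilibrium.
(Bottom, Right): Ben prefers Left (16 > 8) — not an equilibrium.

none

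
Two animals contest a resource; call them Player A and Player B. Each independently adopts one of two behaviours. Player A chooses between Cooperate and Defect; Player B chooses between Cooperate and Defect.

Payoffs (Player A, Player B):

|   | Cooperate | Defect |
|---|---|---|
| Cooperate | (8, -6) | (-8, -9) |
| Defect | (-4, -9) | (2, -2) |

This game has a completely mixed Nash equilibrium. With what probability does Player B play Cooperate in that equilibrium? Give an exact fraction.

5/11

Let q be the probability that Player B plays Cooperate. In a completely mixed equilibrium, Player A must be indifferent between Cooperate and Defect.
Player A's expected payoff from Cooperate is 8q − 8(1−q); from Defect it is −4q + 2(1−q).
Setting these equal: 16q − 8 = −6q + 2, so q = 5/11.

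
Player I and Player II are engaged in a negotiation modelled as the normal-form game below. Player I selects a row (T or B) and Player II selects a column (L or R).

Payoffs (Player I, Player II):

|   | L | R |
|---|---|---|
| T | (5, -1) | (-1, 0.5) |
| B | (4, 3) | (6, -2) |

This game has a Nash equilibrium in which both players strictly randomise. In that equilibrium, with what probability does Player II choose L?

Let q be the probability that Player II plays L. In a completely mixed equilibrium, Player I must be indifferent between T and B.
Player I's expected payoff from T is 5q − (1−q); from B it is 4q + 6(1−q).
Setting these equal: 6q − 1 = −2q + 6, so q = 7/8.

7/8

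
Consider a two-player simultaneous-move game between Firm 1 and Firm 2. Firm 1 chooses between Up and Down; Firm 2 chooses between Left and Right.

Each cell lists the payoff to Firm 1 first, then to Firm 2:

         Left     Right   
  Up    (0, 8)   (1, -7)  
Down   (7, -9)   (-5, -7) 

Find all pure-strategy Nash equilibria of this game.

none

(Up, Left): Firm 1 prefers Down (7 > 0) — not an equilibrium.
(Up, Right): Firm 2 prefers Left (8 > -7) — not an equilibrium.
(Down, Left): Firm 2 prefers Right (-7 > -9) — not an equilibrium.
(Down, Right): Firm 1 prefers Up (1 > -5) — not an equilibrium.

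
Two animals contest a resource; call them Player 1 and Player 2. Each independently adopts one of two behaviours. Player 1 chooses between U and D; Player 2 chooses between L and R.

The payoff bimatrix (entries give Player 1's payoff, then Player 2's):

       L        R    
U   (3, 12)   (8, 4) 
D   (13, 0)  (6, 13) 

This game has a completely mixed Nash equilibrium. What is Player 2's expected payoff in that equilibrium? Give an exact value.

52/7

First find p, the probability Player 1 plays U, from Player 2's indifference between L and R: 12p = 4p + 13(1−p), giving p = 13/21.
Since Player 2 is indifferent in equilibrium, Player 2's expected payoff equals the payoff from either column against (13/21, 8/21). Using L: 12(13/21) = 52/7.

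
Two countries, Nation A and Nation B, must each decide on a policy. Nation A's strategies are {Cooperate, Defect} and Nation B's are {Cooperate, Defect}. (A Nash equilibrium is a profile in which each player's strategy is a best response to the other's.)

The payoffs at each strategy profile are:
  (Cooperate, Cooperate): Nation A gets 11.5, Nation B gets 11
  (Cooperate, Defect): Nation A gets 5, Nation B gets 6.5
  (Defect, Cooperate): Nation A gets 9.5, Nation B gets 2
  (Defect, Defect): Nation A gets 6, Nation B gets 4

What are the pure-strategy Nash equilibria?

(Cooperate, Cooperate) and (Defect, Defect)

(Cooperate, Cooperate): Nation A gets 11.5 ≥ 9.5 from Defect, and Nation B gets 11 ≥ 6.5 from Defect — Nash equilibrium.
(Cooperate, Defect): Nation A prefers Defect (6 > 5); Nation B prefers Cooperate (11 > 6.5) — not an equilibrium.
(Defect, Cooperate): Nation A prefers Cooperate (11.5 > 9.5); Nation B prefers Defect (4 > 2) — not an equilibrium.
(Defect, Defect): Nation A gets 6 ≥ 5 from Cooperate, and Nation B gets 4 ≥ 2 from Cooperate — Nash equilibrium.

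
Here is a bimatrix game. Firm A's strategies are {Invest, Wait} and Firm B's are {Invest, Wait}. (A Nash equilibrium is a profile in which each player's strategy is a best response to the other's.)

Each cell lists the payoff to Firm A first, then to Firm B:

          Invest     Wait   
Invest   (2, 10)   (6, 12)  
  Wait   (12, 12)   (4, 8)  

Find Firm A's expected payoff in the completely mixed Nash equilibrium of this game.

First find q, the probability Firm B plays Invest, from Firm A's indifference between Invest and Wait: 2q + 6(1−q) = 12q + 4(1−q), giving q = 1/6.
Since Firm A is indifferent in equilibrium, Firm A's expected payoff equals the payoff from either row against (1/6, 5/6). Using Invest: 2(1/6) + 6(5/6) = 16/3.

16/3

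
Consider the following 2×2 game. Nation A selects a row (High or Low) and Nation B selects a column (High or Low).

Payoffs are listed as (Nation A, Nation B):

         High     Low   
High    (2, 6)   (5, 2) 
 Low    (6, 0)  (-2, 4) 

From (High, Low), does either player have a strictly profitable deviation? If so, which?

Nation A at (High, Low) earns 5; deviating to Low yields -2 — not better.
Nation B earns 2; deviating to High yields 6 — a strict improvement.
Only Nation B has a strictly profitable deviation.

Nation B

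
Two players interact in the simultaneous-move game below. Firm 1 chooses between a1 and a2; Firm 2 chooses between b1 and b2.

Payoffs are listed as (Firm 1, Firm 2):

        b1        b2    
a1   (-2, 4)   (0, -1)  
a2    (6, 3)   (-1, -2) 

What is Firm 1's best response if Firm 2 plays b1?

a2

Against b1, Firm 1 earns -2 from a1 and 6 from a2.
So a2 is the best response.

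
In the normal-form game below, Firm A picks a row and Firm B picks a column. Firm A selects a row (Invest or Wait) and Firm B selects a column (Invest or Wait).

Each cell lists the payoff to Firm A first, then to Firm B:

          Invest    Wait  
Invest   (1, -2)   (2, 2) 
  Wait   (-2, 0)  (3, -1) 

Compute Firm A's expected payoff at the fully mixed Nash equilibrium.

First find q, the probability Firm B plays Invest, from Firm A's indifference between Invest and Wait: q + 2(1−q) = −2q + 3(1−q), giving q = 1/4.
Since Firm A is indifferent in equilibrium, Firm A's expected payoff equals the payoff from either row against (1/4, 3/4). Using Invest: (1/4) + 2(3/4) = 7/4.

7/4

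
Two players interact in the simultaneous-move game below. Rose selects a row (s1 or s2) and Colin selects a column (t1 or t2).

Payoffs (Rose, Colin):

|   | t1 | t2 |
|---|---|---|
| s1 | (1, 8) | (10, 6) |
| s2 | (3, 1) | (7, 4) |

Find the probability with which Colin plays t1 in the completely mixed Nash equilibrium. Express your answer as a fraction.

Let c be the probability that Colin plays t1. In a completely mixed equilibrium, Rose must be indifferent between s1 and s2.
Rose's expected payoff from s1 is c + 10(1−c); from s2 it is 3c + 7(1−c).
Setting these equal: −9c + 10 = −4c + 7, so c = 3/5.

3/5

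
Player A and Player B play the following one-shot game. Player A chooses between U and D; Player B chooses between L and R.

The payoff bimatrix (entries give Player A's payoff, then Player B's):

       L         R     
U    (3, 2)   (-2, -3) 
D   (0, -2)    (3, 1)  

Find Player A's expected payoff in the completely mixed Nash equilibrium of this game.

9/8

First find q, the probability Player B plays L, from Player A's indifference between U and D: 3q − 2(1−q) = 3(1−q), giving q = 5/8.
Since Player A is indifferent in equilibrium, Player A's expected payoff equals the payoff from either row against (5/8, 3/8). Using U: 3(5/8) − 2(3/8) = 9/8.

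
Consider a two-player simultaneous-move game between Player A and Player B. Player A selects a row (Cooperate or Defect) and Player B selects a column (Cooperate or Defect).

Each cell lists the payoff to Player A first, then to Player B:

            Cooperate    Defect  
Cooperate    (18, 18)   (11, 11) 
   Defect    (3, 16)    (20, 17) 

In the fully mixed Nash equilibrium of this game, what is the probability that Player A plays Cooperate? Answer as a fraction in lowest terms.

Let x be the probability that Player A plays Cooperate. In a completely mixed equilibrium, Player B must be indifferent between Cooperate and Defect.
Player B's expected payoff from Cooperate is 18x + 16(1−x); from Defect it is 11x + 17(1−x).
Setting these equal: 2x + 16 = −6x + 17, so x = 1/8.

1/8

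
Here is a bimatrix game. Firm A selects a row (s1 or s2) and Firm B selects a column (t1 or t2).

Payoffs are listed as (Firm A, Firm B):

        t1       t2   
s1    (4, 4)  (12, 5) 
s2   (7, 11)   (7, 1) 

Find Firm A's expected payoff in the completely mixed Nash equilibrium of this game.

First find y, the probability Firm B plays t1, from Firm A's indifference between s1 and s2: 4y + 12(1−y) = 7y + 7(1−y), giving y = 5/8.
Since Firm A is indifferent in equilibrium, Firm A's expected payoff equals the payoff from either row against (5/8, 3/8). Using s1: 4(5/8) + 12(3/8) = 7.

7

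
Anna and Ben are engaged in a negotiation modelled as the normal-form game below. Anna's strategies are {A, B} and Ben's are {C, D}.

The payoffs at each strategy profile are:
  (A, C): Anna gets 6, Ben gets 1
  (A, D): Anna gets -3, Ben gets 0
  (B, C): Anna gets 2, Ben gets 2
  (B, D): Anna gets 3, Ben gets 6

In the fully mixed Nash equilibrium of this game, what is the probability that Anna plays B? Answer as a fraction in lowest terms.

Let x be the probability that Anna plays A. In a completely mixed equilibrium, Ben must be indifferent between C and D.
Ben's expected payoff from C is x + 2(1−x); from D it is 6(1−x).
Setting these equal: −x + 2 = −6x + 6, so x = 4/5.
Therefore Anna plays B with probability 1 − 4/5 = 1/5.

1/5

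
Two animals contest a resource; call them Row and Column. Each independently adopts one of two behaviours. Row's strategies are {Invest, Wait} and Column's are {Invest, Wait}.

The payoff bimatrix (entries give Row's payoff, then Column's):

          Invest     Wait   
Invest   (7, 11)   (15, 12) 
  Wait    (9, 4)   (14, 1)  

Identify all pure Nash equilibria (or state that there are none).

(Invest, Wait) and (Wait, Invest)

(Invest, Invest): Row prefers Wait (9 > 7); Column prefers Wait (12 > 11) — not an equilibrium.
(Invest, Wait): Row gets 15 ≥ 14 from Wait, and Column gets 12 ≥ 11 from Invest — Nash equilibrium.
(Wait, Invest): Row gets 9 ≥ 7 from Invest, and Column gets 4 ≥ 1 from Wait — Nash equilibrium.
(Wait, Wait): Row prefers Invest (15 > 14); Column prefers Invest (4 > 1) — not an equilibrium.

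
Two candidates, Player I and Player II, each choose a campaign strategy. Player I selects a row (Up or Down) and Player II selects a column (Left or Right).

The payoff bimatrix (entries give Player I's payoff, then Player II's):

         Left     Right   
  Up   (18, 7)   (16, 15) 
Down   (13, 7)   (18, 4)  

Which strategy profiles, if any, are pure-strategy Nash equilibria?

none

(Up, Left): Player II prefers Right (15 > 7) — not an equilibrium.
(Up, Right): Player I prefers Down (18 > 16) — not an equilibrium.
(Down, Left): Player I prefers Up (18 > 13) — not an equilibrium.
(Down, Right): Player II prefers Left (7 > 4) — not an equilibrium.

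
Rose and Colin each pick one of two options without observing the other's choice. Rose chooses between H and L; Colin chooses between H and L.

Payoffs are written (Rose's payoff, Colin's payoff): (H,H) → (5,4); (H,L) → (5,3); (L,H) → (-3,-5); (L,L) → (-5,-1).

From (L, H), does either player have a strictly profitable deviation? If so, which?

Rose at (L, H) earns -3; deviating to H yields 5 — a strict improvement.
Colin earns -5; deviating to L yields -1 — a strict improvement.
Both Rose and Colin have strictly profitable deviations.

Both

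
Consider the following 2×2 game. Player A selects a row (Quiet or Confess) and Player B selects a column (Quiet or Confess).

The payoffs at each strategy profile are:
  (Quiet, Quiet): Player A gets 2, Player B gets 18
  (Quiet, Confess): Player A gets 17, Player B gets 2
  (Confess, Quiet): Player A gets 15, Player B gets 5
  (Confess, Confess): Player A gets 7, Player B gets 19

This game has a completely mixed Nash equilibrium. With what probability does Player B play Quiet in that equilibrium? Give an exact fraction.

Let q be the probability that Player B plays Quiet. In a completely mixed equilibrium, Player A must be indifferent between Quiet and Confess.
Player A's expected payoff from Quiet is 2q + 17(1−q); from Confess it is 15q + 7(1−q).
Setting these equal: −15q + 17 = 8q + 7, so q = 10/23.

10/23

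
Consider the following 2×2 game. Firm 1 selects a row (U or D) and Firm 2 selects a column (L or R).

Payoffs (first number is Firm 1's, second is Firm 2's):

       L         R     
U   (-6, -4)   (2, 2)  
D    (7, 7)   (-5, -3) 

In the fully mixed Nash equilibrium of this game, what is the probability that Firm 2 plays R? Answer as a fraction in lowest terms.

Let q be the probability that Firm 2 plays L. In a completely mixed equilibrium, Firm 1 must be indifferent between U and D.
Firm 1's expected payoff from U is −6q + 2(1−q); from D it is 7q − 5(1−q).
Setting these equal: −8q + 2 = 12q − 5, so q = 7/20.
Therefore Firm 2 plays R with probability 1 − 7/20 = 13/20.

13/20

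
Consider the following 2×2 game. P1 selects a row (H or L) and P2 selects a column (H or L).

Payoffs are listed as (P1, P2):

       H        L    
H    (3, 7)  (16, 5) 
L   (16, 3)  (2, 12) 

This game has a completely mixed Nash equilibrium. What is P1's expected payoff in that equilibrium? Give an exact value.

250/27

First find y, the probability P2 plays H, from P1's indifference between H and L: 3y + 16(1−y) = 16y + 2(1−y), giving y = 14/27.
Since P1 is indifferent in equilibrium, P1's expected payoff equals the payoff from either row against (14/27, 13/27). Using H: 3(14/27) + 16(13/27) = 250/27.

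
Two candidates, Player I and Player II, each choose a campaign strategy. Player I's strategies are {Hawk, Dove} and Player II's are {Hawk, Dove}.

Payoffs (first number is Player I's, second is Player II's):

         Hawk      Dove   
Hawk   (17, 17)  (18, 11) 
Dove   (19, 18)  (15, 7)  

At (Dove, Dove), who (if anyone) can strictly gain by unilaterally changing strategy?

Both

Player I at (Dove, Dove) earns 15; deviating to Hawk yields 18 — a strict improvement.
Player II earns 7; deviating to Hawk yields 18 — a strict improvement.
Both Player I and Player II have strictly profitable deviations.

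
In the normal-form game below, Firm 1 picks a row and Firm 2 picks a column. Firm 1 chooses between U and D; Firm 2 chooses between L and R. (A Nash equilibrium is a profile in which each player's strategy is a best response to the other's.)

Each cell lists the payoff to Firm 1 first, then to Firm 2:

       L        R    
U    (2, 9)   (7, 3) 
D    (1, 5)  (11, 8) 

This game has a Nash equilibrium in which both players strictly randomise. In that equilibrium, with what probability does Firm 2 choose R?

Let y be the probability that Firm 2 plays L. In a completely mixed equilibrium, Firm 1 must be indifferent between U and D.
Firm 1's expected payoff from U is 2y + 7(1−y); from D it is y + 11(1−y).
Setting these equal: −5y + 7 = −10y + 11, so y = 4/5.
Therefore Firm 2 plays R with probability 1 − 4/5 = 1/5.

1/5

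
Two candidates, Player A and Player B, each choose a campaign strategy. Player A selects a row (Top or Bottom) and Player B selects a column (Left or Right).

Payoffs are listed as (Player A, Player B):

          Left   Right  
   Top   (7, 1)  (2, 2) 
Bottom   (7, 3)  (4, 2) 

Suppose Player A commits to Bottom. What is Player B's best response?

Against Bottom, Player B earns 3 from Left and 2 from Right.
So Left is the best response.

Left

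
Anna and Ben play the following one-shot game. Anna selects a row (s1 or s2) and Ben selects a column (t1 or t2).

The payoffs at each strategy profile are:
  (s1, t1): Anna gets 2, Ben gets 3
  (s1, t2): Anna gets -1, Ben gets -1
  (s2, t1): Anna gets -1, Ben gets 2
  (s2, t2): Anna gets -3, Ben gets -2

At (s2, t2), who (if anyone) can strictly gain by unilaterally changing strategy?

Both

Anna at (s2, t2) earns -3; deviating to s1 yields -1 — a strict improvement.
Ben earns -2; deviating to t1 yields 2 — a strict improvement.
Both Anna and Ben have strictly profitable deviations.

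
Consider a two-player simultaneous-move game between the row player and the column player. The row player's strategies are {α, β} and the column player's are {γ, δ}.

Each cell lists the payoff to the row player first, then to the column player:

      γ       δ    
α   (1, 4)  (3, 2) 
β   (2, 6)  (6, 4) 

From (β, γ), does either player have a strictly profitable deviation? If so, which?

Neither

The row player at (β, γ) earns 2; deviating to α yields 1 — not better.
The column player earns 6; deviating to δ yields 4 — not better.
Neither player can strictly improve; the profile is a Nash equilibrium.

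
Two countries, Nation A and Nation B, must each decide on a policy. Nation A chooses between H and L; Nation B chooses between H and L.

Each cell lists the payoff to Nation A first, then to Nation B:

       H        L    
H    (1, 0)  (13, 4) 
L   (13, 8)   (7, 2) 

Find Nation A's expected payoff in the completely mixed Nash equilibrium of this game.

First find q, the probability Nation B plays H, from Nation A's indifference between H and L: q + 13(1−q) = 13q + 7(1−q), giving q = 1/3.
Since Nation A is indifferent in equilibrium, Nation A's expected payoff equals the payoff from either row against (1/3, 2/3). Using H: (1/3) + 13(2/3) = 9.

9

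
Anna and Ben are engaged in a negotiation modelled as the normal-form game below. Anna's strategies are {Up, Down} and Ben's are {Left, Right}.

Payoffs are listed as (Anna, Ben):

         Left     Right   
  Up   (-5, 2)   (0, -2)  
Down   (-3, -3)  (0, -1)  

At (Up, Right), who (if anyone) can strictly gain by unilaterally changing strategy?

Anna at (Up, Right) earns 0; deviating to Down yields 0 — not better.
Ben earns -2; deviating to Left yields 2 — a strict improvement.
Only Ben has a strictly profitable deviation.

Ben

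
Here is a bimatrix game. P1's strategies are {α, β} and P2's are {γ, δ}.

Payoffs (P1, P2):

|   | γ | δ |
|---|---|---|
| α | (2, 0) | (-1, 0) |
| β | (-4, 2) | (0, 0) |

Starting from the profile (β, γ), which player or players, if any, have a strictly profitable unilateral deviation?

P1 at (β, γ) earns -4; deviating to α yields 2 — a strict improvement.
P2 earns 2; deviating to δ yields 0 — not better.
Only P1 has a strictly profitable deviation.

P1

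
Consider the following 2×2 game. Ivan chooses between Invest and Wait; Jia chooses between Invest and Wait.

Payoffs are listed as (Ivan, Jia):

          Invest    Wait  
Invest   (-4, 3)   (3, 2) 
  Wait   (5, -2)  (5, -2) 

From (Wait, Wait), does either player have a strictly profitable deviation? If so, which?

Ivan at (Wait, Wait) earns 5; deviating to Invest yields 3 — not better.
Jia earns -2; deviating to Invest yields -2 — not better.
Neither player can strictly improve; the profile is a Nash equilibrium.

Neither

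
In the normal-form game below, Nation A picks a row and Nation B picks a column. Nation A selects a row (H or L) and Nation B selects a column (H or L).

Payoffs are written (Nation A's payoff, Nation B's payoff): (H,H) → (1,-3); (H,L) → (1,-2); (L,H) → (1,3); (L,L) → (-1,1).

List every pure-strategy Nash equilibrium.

(H, L) and (L, H)

(H, H): Nation B prefers L (-2 > -3) — not an equilibrium.
(H, L): Nation A gets 1 ≥ -1 from L, and Nation B gets -2 ≥ -3 from H — Nash equilibrium.
(L, H): Nation A gets 1 ≥ 1 from H, and Nation B gets 3 ≥ 1 from L — Nash equilibrium.
(L, L): Nation A prefers H (1 > -1); Nation B prefers H (3 > 1) — not an equilibrium.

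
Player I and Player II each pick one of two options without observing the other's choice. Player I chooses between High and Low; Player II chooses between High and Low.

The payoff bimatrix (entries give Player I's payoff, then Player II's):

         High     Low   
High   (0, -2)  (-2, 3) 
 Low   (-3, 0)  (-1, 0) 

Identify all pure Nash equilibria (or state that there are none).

(Low, Low)

(High, High): Player II prefers Low (3 > -2) — not an equilibrium.
(High, Low): Player I prefers Low (-1 > -2) — not an equilibrium.
(Low, High): Player I prefers High (0 > -3) — not an equilibrium.
(Low, Low): Player I gets -1 ≥ -2 from High, and Player II gets 0 ≥ 0 from High — Nash equilibrium.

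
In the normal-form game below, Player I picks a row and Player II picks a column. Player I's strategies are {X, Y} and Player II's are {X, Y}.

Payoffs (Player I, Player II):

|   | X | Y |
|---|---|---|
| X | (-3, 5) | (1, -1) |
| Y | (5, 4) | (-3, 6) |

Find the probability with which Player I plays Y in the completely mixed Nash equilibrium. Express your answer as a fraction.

Let x be the probability that Player I plays X. In a completely mixed equilibrium, Player II must be indifferent between X and Y.
Player II's expected payoff from X is 5x + 4(1−x); from Y it is −x + 6(1−x).
Setting these equal: x + 4 = −7x + 6, so x = 1/4.
Therefore Player I plays Y with probability 1 − 1/4 = 3/4.

3/4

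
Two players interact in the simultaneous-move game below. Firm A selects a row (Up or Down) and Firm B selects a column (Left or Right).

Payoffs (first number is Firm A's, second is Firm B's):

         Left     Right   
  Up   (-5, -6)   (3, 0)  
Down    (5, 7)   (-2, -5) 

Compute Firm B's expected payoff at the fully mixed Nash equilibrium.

First find p, the probability Firm A plays Up, from Firm B's indifference between Left and Right: −6p + 7(1−p) = −5(1−p), giving p = 2/3.
Since Firm B is indifferent in equilibrium, Firm B's expected payoff equals the payoff from either column against (2/3, 1/3). Using Left: −6(2/3) + 7(1/3) = -5/3.

-5/3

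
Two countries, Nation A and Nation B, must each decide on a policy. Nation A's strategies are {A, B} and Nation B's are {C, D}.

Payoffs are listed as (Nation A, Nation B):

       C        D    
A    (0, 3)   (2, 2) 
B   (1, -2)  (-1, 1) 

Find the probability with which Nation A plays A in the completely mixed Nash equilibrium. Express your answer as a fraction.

3/4

Let p be the probability that Nation A plays A. In a completely mixed equilibrium, Nation B must be indifferent between C and D.
Nation B's expected payoff from C is 3p − 2(1−p); from D it is 2p + (1−p).
Setting these equal: 5p − 2 = p + 1, so p = 3/4.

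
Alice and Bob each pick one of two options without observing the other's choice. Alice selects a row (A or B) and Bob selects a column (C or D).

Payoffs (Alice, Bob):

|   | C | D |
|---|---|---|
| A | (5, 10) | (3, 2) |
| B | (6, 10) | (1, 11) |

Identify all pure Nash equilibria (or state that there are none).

(A, C): Alice prefers B (6 > 5) — not an equilibrium.
(A, D): Bob prefers C (10 > 2) — not an equilibrium.
(B, C): Bob prefers D (11 > 10) — not an equilibrium.
(B, D): Alice prefers A (3 > 1) — not an equilibrium.

none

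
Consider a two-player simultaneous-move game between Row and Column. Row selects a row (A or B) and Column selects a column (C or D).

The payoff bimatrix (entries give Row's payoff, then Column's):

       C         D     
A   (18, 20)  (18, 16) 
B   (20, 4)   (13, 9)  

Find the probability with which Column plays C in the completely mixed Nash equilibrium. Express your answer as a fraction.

5/7

Let c be the probability that Column plays C. In a completely mixed equilibrium, Row must be indifferent between A and B.
Row's expected payoff from A is 18c + 18(1−c); from B it is 20c + 13(1−c).
Setting these equal: 18 = 7c + 13, so c = 5/7.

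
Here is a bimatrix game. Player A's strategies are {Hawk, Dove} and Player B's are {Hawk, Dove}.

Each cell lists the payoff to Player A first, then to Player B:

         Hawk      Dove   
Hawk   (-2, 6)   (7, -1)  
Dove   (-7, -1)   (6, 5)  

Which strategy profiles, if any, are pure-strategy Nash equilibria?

(Hawk, Hawk)

(Hawk, Hawk): Player A gets -2 ≥ -7 from Dove, and Player B gets 6 ≥ -1 from Dove — Nash equilibrium.
(Hawk, Dove): Player B prefers Hawk (6 > -1) — not an equilibrium.
(Dove, Hawk): Player A prefers Hawk (-2 > -7); Player B prefers Dove (5 > -1) — not an equilibrium.
(Dove, Dove): Player A prefers Hawk (7 > 6) — not an equilibrium.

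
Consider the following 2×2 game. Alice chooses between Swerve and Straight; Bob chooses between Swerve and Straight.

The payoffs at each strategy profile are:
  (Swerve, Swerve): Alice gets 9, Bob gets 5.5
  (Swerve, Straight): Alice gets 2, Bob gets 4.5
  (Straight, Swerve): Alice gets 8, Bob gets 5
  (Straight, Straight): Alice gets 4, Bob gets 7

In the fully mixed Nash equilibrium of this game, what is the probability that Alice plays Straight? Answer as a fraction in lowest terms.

Let p be the probability that Alice plays Swerve. In a completely mixed equilibrium, Bob must be indifferent between Swerve and Straight.
Bob's expected payoff from Swerve is 5.5p + 5(1−p); from Straight it is 4.5p + 7(1−p).
Setting these equal: 0.5p + 5 = −2.5p + 7, so p = 2/3.
Therefore Alice plays Straight with probability 1 − 2/3 = 1/3.

1/3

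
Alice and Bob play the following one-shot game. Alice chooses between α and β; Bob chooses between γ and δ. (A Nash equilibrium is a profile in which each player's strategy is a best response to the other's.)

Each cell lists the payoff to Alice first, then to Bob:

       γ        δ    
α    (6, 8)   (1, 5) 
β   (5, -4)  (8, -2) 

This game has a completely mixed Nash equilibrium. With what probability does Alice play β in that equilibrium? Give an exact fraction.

3/5

Let x be the probability that Alice plays α. In a completely mixed equilibrium, Bob must be indifferent between γ and δ.
Bob's expected payoff from γ is 8x − 4(1−x); from δ it is 5x − 2(1−x).
Setting these equal: 12x − 4 = 7x − 2, so x = 2/5.
Therefore Alice plays β with probability 1 − 2/5 = 3/5.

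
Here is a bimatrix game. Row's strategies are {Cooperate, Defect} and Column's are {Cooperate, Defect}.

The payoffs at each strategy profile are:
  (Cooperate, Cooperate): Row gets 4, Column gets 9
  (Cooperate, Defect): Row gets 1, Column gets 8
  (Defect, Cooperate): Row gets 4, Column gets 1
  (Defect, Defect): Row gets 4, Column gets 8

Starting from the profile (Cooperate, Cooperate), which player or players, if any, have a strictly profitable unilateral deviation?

Neither

Row at (Cooperate, Cooperate) earns 4; deviating to Defect yields 4 — not better.
Column earns 9; deviating to Defect yields 8 — not better.
Neither player can strictly improve; the profile is a Nash equilibrium.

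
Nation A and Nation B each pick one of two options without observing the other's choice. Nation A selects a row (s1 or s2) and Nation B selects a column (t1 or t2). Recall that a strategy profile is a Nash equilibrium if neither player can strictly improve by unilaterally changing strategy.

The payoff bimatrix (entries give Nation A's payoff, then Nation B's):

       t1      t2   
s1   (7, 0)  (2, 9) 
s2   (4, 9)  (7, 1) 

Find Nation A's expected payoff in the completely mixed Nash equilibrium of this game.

First find q, the probability Nation B plays t1, from Nation A's indifference between s1 and s2: 7q + 2(1−q) = 4q + 7(1−q), giving q = 5/8.
Since Nation A is indifferent in equilibrium, Nation A's expected payoff equals the payoff from either row against (5/8, 3/8). Using s1: 7(5/8) + 2(3/8) = 41/8.

41/8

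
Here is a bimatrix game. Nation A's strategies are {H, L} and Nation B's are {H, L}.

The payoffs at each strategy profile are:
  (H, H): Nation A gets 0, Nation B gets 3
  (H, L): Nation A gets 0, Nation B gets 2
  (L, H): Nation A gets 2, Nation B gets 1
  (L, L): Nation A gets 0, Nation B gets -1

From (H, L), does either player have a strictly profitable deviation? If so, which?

Nation A at (H, L) earns 0; deviating to L yields 0 — not better.
Nation B earns 2; deviating to H yields 3 — a strict improvement.
Only Nation B has a strictly profitable deviation.

Nation B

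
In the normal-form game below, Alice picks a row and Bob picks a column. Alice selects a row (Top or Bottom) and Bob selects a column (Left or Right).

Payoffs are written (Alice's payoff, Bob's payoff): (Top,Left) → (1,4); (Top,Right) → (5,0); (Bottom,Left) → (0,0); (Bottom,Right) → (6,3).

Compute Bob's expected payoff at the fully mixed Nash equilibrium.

First find x, the probability Alice plays Top, from Bob's indifference between Left and Right: 4x = 3(1−x), giving x = 3/7.
Since Bob is indifferent in equilibrium, Bob's expected payoff equals the payoff from either column against (3/7, 4/7). Using Left: 4(3/7) = 12/7.

12/7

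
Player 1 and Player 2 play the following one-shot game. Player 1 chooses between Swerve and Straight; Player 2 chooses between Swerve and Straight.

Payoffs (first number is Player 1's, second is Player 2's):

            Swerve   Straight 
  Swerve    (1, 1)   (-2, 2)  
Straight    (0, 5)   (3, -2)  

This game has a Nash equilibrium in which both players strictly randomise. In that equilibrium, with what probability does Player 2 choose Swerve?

Let c be the probability that Player 2 plays Swerve. In a completely mixed equilibrium, Player 1 must be indifferent between Swerve and Straight.
Player 1's expected payoff from Swerve is c − 2(1−c); from Straight it is 3(1−c).
Setting these equal: 3c − 2 = −3c + 3, so c = 5/6.

5/6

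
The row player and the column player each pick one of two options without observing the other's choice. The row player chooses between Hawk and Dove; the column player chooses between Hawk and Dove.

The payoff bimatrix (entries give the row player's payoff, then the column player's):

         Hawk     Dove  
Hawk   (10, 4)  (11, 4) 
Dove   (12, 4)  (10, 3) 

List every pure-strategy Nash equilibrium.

(Hawk, Hawk): the row player prefers Dove (12 > 10) — not an equilibrium.
(Hawk, Dove): the row player gets 11 ≥ 10 from Dove, and the column player gets 4 ≥ 4 from Hawk — Nash equilibrium.
(Dove, Hawk): the row player gets 12 ≥ 10 from Hawk, and the column player gets 4 ≥ 3 from Dove — Nash equilibrium.
(Dove, Dove): the row player prefers Hawk (11 > 10); the column player prefers Hawk (4 > 3) — not an equilibrium.

(Hawk, Dove) and (Dove, Hawk)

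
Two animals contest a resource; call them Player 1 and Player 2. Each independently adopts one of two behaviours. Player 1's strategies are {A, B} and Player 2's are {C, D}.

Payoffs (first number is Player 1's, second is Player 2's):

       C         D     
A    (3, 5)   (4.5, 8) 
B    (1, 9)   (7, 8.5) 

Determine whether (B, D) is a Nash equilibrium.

No

At (B, D), Player 1 earns 7; switching to A would give 4.5, so Player 1 has no profitable deviation.
Player 2 earns 8.5; switching to C would give 9, so Player 2 would deviate.
Since at least one player can profitably deviate, this is not a Nash equilibrium.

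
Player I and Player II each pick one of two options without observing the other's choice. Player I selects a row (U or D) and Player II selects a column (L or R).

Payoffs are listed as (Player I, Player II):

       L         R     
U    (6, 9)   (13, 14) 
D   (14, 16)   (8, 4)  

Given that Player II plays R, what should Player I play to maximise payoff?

Against R, Player I earns 13 from U and 8 from D.
So U is the best response.

U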